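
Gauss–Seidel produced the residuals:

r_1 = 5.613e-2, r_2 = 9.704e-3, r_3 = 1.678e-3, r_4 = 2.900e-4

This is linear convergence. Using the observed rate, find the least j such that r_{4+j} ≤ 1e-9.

8

Rate ρ ≈ r_4/r_3 = 2.900e-4/1.678e-3 = 0.1728.
After j more steps, r_{4+j} ≈ 2.900e-4·ρ^j; need ρ^j ≤ 1e-9/2.900e-4 = 3.44828e-06.
j ≥ ln(3.44828e-06)/ln(0.1728) = -12.5776/-1.75562 = 7.164.
So 8 more iterations are needed.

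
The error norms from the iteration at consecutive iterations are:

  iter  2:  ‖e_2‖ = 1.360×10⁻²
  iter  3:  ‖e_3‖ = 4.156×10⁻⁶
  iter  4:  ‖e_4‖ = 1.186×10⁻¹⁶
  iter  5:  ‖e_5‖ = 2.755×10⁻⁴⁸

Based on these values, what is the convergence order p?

3

Consecutive ratios: ‖e_5‖/‖e_4‖ = 2.755×10⁻⁴⁸/1.186×10⁻¹⁶ = 2.32293e-32, ‖e_4‖/‖e_3‖ = 1.186×10⁻¹⁶/4.156×10⁻⁶ = 2.85371e-11.
p ≈ ln(2.32293e-32)/ln(2.85371e-11) = -72.8399/-24.2798 ≈ 3.00.
So the convergence is cubic (order 3).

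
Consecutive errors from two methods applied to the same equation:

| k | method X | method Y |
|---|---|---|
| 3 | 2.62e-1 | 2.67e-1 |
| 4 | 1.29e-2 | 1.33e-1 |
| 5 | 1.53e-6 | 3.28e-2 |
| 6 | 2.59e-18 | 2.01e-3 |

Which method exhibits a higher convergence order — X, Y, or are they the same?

Method X: p ≈ ln(2.59e-18/1.53e-6)/ln(1.53e-6/1.29e-2) ≈ 3.00.
Method Y: p ≈ ln(2.01e-3/3.28e-2)/ln(3.28e-2/1.33e-1) ≈ 1.99.
Method X has the higher order (≈3.0 vs ≈2.0).

X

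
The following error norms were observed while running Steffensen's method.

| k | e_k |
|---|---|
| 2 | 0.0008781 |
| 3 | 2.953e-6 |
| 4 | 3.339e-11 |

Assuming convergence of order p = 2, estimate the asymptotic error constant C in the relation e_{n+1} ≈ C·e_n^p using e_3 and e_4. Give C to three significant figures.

C ≈ e_4 / e_3^2
  = 3.339e-11 / (2.953e-6)^2
  = 3.339e-11 / 8.72021e-12 ≈ 3.829

3.83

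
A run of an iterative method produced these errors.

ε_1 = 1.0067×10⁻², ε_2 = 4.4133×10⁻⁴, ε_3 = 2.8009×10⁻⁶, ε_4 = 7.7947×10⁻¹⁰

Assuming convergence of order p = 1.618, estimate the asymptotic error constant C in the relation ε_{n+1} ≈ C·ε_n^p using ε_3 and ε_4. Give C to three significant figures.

C ≈ ε_4 / ε_3^1.618
  = 7.7947×10⁻¹⁰ / (2.8009×10⁻⁶)^1.618
  = 7.7947×10⁻¹⁰ / 1.03688e-09 ≈ 0.75175

0.752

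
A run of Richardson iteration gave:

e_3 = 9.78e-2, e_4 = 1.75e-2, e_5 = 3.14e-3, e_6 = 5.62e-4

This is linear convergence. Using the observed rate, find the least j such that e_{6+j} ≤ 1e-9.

8

Rate ρ ≈ e_6/e_5 = 5.62e-4/3.14e-3 = 0.1790.
After j more steps, e_{6+j} ≈ 5.62e-4·ρ^j; need ρ^j ≤ 1e-9/5.62e-4 = 1.77936e-06.
j ≥ ln(1.77936e-06)/ln(0.1790) = -13.2393/-1.72037 = 7.696.
So 8 more iterations are needed.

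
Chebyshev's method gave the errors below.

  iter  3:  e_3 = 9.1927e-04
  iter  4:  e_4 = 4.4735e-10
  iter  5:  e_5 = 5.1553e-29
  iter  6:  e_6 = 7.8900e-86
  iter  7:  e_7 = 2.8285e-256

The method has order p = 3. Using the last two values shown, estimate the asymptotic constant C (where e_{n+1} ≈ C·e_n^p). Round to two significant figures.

C ≈ e_7 / e_6^3
  = 2.8285e-256 / (7.8900e-86)^3
  = 2.8285e-256 / 4.91169e-256 ≈ 0.57587

0.58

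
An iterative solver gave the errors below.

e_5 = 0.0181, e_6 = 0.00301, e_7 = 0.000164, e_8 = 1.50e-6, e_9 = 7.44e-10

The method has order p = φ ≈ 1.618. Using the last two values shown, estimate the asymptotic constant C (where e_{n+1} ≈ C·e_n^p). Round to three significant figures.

1.97

C ≈ e_9 / e_8^1.618
  = 7.44e-10 / (1.50e-6)^1.618
  = 7.44e-10 / 3.77499e-10 ≈ 1.9709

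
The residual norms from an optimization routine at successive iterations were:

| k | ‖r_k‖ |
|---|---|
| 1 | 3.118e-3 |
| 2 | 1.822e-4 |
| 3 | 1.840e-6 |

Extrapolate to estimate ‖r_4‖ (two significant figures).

1.1e-9

First estimate the order: p ≈ ln(‖r_3‖/‖r_2‖) / ln(‖r_2‖/‖r_1‖) = ln(1.840e-6/1.822e-4)/ln(1.822e-4/3.118e-3) = ln(0.0100988)/ln(0.0584349) ≈ 1.6182.
Then ‖r_4‖ ≈ ‖r_3‖·(‖r_3‖/‖r_2‖)^p = 1.840e-6·(0.0100988)^1.6182 = 1.840e-6·0.000589535 ≈ 1.085e-09.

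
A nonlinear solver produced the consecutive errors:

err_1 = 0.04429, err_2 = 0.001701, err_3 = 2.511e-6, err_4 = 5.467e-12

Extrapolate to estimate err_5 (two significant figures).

2.6e-23

First estimate the order: p ≈ ln(err_4/err_3) / ln(err_3/err_2) = ln(5.467e-12/2.511e-6)/ln(2.511e-6/0.001701) = ln(2.17722e-06)/ln(0.00147619) ≈ 2.0001.
Then err_5 ≈ err_4·(err_4/err_3)^p = 5.467e-12·(2.17722e-06)^2.0001 = 5.467e-12·4.73411e-12 ≈ 2.588e-23.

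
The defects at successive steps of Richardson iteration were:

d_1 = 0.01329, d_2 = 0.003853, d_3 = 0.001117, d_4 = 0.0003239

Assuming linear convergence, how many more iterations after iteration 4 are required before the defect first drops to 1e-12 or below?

Rate ρ ≈ d_4/d_3 = 0.0003239/0.001117 = 0.2900.
After j more steps, d_{4+j} ≈ 0.0003239·ρ^j; need ρ^j ≤ 1e-12/0.0003239 = 3.08737e-09.
j ≥ ln(3.08737e-09)/ln(0.2900) = -19.5959/-1.23787 = 15.830.
So 16 more iterations are needed.

16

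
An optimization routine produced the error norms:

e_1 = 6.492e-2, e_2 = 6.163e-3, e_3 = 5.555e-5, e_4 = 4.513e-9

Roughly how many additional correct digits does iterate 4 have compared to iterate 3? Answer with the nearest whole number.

4

Digits gained ≈ log₁₀(e_3/e_4) = log₁₀(5.555e-5/4.513e-9) = log₁₀(12308.9) ≈ 4.090.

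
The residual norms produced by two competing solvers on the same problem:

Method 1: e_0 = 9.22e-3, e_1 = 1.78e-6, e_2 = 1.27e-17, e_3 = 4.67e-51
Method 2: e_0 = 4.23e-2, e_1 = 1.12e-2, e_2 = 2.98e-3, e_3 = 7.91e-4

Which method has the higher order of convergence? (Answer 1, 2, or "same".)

1

Method 1: p ≈ ln(4.67e-51/1.27e-17)/ln(1.27e-17/1.78e-6) ≈ 3.00.
Method 2: p ≈ ln(7.91e-4/2.98e-3)/ln(2.98e-3/1.12e-2) ≈ 1.00.
Method 1 has the higher order (≈3.0 vs ≈1.0).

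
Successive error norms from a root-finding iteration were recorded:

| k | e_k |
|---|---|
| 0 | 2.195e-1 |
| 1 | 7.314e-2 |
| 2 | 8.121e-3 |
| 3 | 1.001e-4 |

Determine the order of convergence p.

2

Consecutive ratios: e_3/e_2 = 1.001e-4/8.121e-3 = 0.0123261, e_2/e_1 = 8.121e-3/7.314e-2 = 0.111034.
p ≈ ln(0.0123261)/ln(0.111034) = -4.3960/-2.1979 ≈ 2.00.
So the convergence is quadratic (order 2).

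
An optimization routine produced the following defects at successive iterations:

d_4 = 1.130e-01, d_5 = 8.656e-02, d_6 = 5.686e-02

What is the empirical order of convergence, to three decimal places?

p ≈ ln(d_6/d_5) / ln(d_5/d_4)
  = ln(5.686e-02/8.656e-02) / ln(8.656e-02/1.130e-01)
  = ln(0.656885) / ln(0.766018)
  = -0.420246 / -0.266550 ≈ 1.576612

1.577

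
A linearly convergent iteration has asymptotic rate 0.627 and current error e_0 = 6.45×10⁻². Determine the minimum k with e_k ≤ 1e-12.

54

After k steps, e_k ≈ 6.45×10⁻²·0.627^k.
Need 0.627^k ≤ 1e-12/6.45×10⁻² = 1.55039e-11.
k ≥ ln(1.55039e-11)/ln(0.627) = -24.8899/-0.46681 = 53.319.
Smallest integer k = 54.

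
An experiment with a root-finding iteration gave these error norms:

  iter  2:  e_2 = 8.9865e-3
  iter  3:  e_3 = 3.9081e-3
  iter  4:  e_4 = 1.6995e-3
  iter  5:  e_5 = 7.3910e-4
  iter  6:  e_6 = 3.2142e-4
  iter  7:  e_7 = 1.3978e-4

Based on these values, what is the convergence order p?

Consecutive ratios: e_7/e_6 = 1.3978e-4/3.2142e-4 = 0.434883, e_6/e_5 = 3.2142e-4/7.3910e-4 = 0.43488.
p ≈ ln(0.434883)/ln(0.43488) = -0.8327/-0.8327 ≈ 1.00.
So the convergence is linear (order 1).

1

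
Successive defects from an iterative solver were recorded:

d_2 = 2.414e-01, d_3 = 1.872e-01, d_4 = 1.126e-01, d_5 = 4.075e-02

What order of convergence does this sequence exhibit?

Consecutive ratios: d_5/d_4 = 4.075e-02/1.126e-01 = 0.361901, d_4/d_3 = 1.126e-01/1.872e-01 = 0.601496.
p ≈ ln(0.361901)/ln(0.601496) = -1.0164/-0.5083 ≈ 2.00.
So the convergence is quadratic (order 2).

2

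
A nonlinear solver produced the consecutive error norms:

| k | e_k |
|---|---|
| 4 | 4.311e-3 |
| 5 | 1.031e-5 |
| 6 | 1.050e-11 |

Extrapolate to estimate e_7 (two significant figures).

2.1e-25

First estimate the order: p ≈ ln(e_6/e_5) / ln(e_5/e_4) = ln(1.050e-11/1.031e-5)/ln(1.031e-5/4.311e-3) = ln(1.01843e-06)/ln(0.00239156) ≈ 2.2859.
Then e_7 ≈ e_6·(e_6/e_5)^p = 1.050e-11·(1.01843e-06)^2.2859 = 1.050e-11·2.00784e-14 ≈ 2.108e-25.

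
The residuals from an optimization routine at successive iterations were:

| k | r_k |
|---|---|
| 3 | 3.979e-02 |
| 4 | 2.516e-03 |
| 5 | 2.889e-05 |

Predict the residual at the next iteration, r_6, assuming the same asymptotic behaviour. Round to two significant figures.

2.1e-8

First estimate the order: p ≈ ln(r_5/r_4) / ln(r_4/r_3) = ln(2.889e-05/2.516e-03)/ln(2.516e-03/3.979e-02) = ln(0.0114825)/ln(0.063232) ≈ 1.6179.
Then r_6 ≈ r_5·(r_5/r_4)^p = 2.889e-05·(0.0114825)^1.6179 = 2.889e-05·0.000726663 ≈ 2.099e-08.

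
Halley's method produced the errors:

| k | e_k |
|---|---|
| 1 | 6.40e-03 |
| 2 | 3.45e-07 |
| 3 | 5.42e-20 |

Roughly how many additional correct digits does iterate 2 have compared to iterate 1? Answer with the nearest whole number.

4

Digits gained ≈ log₁₀(e_1/e_2) = log₁₀(6.40e-03/3.45e-07) = log₁₀(18550.7) ≈ 4.268.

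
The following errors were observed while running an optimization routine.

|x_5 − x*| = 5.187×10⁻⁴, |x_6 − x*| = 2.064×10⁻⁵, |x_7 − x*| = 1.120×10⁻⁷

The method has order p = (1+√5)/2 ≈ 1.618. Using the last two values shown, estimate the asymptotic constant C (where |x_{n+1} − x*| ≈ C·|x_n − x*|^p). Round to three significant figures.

4.27

C ≈ |x_7 − x*| / |x_6 − x*|^1.618
  = 1.120×10⁻⁷ / (2.064×10⁻⁵)^1.618
  = 1.120×10⁻⁷ / 2.62543e-08 ≈ 4.266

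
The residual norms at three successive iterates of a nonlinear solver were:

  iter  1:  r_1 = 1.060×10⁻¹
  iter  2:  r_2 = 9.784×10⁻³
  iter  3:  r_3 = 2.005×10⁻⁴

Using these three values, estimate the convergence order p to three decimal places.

1.632

p ≈ ln(r_3/r_2) / ln(r_2/r_1)
  = ln(2.005×10⁻⁴/9.784×10⁻³) / ln(9.784×10⁻³/1.060×10⁻¹)
  = ln(0.0204926) / ln(0.0923019)
  = -3.887691 / -2.382691 ≈ 1.631639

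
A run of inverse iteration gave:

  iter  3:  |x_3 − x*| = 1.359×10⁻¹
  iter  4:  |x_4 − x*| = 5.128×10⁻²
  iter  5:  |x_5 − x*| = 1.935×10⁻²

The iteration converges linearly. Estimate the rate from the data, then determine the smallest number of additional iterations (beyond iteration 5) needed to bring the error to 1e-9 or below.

18

Rate ρ ≈ |x_5 − x*|/|x_4 − x*| = 1.935×10⁻²/5.128×10⁻² = 0.3773.
After j more steps, |x_{5+j} − x*| ≈ 1.935×10⁻²·ρ^j; need ρ^j ≤ 1e-9/1.935×10⁻² = 5.16796e-08.
j ≥ ln(5.16796e-08)/ln(0.3773) = -16.7782/-0.97471 = 17.214.
So 18 more iterations are needed.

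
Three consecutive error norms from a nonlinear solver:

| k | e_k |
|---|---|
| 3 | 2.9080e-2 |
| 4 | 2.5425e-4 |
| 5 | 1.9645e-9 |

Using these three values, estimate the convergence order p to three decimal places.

2.484

p ≈ ln(e_5/e_4) / ln(e_4/e_3)
  = ln(1.9645e-9/2.5425e-4) / ln(2.5425e-4/2.9080e-2)
  = ln(7.72665e-06) / ln(0.00874312)
  = -11.770835 / -4.739488 ≈ 2.483567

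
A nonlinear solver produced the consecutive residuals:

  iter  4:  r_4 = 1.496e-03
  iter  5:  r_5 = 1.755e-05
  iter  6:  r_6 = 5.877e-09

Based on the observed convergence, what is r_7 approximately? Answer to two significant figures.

3.3e-15

First estimate the order: p ≈ ln(r_6/r_5) / ln(r_5/r_4) = ln(5.877e-09/1.755e-05)/ln(1.755e-05/1.496e-03) = ln(0.000334872)/ln(0.0117313) ≈ 1.8000.
Then r_7 ≈ r_6·(r_6/r_5)^p = 5.877e-09·(0.000334872)^1.8000 = 5.877e-09·5.55625e-07 ≈ 3.265e-15.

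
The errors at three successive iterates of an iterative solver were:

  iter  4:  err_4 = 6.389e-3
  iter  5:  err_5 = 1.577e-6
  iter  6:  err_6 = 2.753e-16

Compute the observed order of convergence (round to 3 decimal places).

p ≈ ln(err_6/err_5) / ln(err_5/err_4)
  = ln(2.753e-16/1.577e-6) / ln(1.577e-6/6.389e-3)
  = ln(1.74572e-10) / ln(0.00024683)
  = -22.468684 / -8.306811 ≈ 2.704851

2.705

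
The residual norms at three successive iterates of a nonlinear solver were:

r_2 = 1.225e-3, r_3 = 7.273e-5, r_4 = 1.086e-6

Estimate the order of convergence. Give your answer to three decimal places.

p ≈ ln(r_4/r_3) / ln(r_3/r_2)
  = ln(1.086e-6/7.273e-5) / ln(7.273e-5/1.225e-3)
  = ln(0.0149319) / ln(0.0593714)
  = -4.204255 / -2.823943 ≈ 1.488789

1.489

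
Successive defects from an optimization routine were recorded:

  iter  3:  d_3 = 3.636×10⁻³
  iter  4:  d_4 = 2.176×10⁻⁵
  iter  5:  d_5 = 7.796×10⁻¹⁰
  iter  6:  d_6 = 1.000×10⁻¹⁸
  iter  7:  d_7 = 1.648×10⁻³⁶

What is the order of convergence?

Consecutive ratios: d_7/d_6 = 1.648×10⁻³⁶/1.000×10⁻¹⁸ = 1.648e-18, d_6/d_5 = 1.000×10⁻¹⁸/7.796×10⁻¹⁰ = 1.28271e-09.
p ≈ ln(1.648e-18)/ln(1.28271e-09) = -40.9470/-20.4743 ≈ 2.00.
So the convergence is quadratic (order 2).

2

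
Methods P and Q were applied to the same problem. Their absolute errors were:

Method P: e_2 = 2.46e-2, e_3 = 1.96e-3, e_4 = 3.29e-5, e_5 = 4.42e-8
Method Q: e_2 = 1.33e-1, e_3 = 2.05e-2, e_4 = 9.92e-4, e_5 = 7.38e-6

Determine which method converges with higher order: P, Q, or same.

Method P: p ≈ ln(4.42e-8/3.29e-5)/ln(3.29e-5/1.96e-3) ≈ 1.62.
Method Q: p ≈ ln(7.38e-6/9.92e-4)/ln(9.92e-4/2.05e-2) ≈ 1.62.
Both orders ≈ 1.6 — effectively the same.

same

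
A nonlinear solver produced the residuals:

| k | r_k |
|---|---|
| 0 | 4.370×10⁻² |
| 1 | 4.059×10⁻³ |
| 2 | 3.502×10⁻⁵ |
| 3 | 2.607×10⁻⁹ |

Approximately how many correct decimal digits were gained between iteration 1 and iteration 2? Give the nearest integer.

Digits gained ≈ log₁₀(r_1/r_2) = log₁₀(4.059×10⁻³/3.502×10⁻⁵) = log₁₀(115.905) ≈ 2.064.

2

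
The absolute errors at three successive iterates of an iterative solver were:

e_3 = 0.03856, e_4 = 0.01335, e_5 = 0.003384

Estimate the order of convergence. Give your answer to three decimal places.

1.294

p ≈ ln(e_5/e_4) / ln(e_4/e_3)
  = ln(0.003384/0.01335) / ln(0.01335/0.03856)
  = ln(0.253483) / ln(0.346214)
  = -1.372459 / -1.060698 ≈ 1.293921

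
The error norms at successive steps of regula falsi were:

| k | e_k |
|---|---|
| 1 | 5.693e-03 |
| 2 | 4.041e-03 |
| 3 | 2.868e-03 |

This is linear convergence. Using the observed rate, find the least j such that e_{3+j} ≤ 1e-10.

Rate ρ ≈ e_3/e_2 = 2.868e-03/4.041e-03 = 0.7097.
After j more steps, e_{3+j} ≈ 2.868e-03·ρ^j; need ρ^j ≤ 1e-10/2.868e-03 = 3.48675e-08.
j ≥ ln(3.48675e-08)/ln(0.7097) = -17.1717/-0.34291 = 50.076.
So 51 more iterations are needed.

51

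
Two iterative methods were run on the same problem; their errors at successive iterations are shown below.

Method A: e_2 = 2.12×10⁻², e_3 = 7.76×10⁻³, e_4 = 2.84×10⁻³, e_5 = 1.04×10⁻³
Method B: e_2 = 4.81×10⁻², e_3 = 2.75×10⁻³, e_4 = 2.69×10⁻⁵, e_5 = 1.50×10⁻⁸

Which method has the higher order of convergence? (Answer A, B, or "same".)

Method A: p ≈ ln(1.04×10⁻³/2.84×10⁻³)/ln(2.84×10⁻³/7.76×10⁻³) ≈ 1.00.
Method B: p ≈ ln(1.50×10⁻⁸/2.69×10⁻⁵)/ln(2.69×10⁻⁵/2.75×10⁻³) ≈ 1.62.
Method B has the higher order (≈1.6 vs ≈1.0).

B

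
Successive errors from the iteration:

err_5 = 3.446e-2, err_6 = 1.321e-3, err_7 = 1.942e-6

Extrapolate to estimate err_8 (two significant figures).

First estimate the order: p ≈ ln(err_7/err_6) / ln(err_6/err_5) = ln(1.942e-6/1.321e-3)/ln(1.321e-3/3.446e-2) = ln(0.0014701)/ln(0.0383343) ≈ 1.9999.
Then err_8 ≈ err_7·(err_7/err_6)^p = 1.942e-6·(0.0014701)^1.9999 = 1.942e-6·2.1626e-06 ≈ 4.2e-12.

4.2e-12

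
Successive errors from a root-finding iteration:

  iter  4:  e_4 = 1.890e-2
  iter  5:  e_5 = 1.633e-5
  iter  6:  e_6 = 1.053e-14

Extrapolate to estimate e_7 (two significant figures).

2.8e-42

First estimate the order: p ≈ ln(e_6/e_5) / ln(e_5/e_4) = ln(1.053e-14/1.633e-5)/ln(1.633e-5/1.890e-2) = ln(6.44825e-10)/ln(0.000864021) ≈ 3.0000.
Then e_7 ≈ e_6·(e_6/e_5)^p = 1.053e-14·(6.44825e-10)^3.0000 = 1.053e-14·2.68118e-28 ≈ 2.823e-42.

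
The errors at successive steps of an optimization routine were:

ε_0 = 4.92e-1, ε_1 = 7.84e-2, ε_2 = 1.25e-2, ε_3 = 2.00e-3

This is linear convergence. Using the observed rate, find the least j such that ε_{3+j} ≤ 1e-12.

Rate ρ ≈ ε_3/ε_2 = 2.00e-3/1.25e-2 = 0.1600.
After j more steps, ε_{3+j} ≈ 2.00e-3·ρ^j; need ρ^j ≤ 1e-12/2.00e-3 = 5e-10.
j ≥ ln(5e-10)/ln(0.1600) = -21.4164/-1.83258 = 11.686.
So 12 more iterations are needed.

12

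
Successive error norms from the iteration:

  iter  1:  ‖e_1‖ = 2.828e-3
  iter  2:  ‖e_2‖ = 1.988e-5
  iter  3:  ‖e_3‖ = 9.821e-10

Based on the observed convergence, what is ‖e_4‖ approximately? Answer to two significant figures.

First estimate the order: p ≈ ln(‖e_3‖/‖e_2‖) / ln(‖e_2‖/‖e_1‖) = ln(9.821e-10/1.988e-5)/ln(1.988e-5/2.828e-3) = ln(4.94014e-05)/ln(0.0070297) ≈ 2.0001.
Then ‖e_4‖ ≈ ‖e_3‖·(‖e_3‖/‖e_2‖)^p = 9.821e-10·(4.94014e-05)^2.0001 = 9.821e-10·2.43808e-09 ≈ 2.394e-18.

2.4e-18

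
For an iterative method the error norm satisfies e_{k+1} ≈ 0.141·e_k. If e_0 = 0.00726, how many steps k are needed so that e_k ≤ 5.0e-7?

5

After k steps, e_k ≈ 0.00726·0.141^k.
Need 0.141^k ≤ 5.0e-7/0.00726 = 6.88705e-05.
k ≥ ln(6.88705e-05)/ln(0.141) = -9.5833/-1.95900 = 4.892.
Smallest integer k = 5.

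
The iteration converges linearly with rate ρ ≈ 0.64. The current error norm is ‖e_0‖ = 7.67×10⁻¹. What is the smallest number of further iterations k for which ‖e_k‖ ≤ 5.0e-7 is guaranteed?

After k steps, ‖e_k‖ ≈ 7.67×10⁻¹·0.64^k.
Need 0.64^k ≤ 5.0e-7/7.67×10⁻¹ = 6.5189e-07.
k ≥ ln(6.5189e-07)/ln(0.64) = -14.2434/-0.44629 = 31.915.
Smallest integer k = 32.

32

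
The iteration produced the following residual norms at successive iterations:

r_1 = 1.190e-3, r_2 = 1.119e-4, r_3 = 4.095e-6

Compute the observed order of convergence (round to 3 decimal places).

1.399

p ≈ ln(r_3/r_2) / ln(r_2/r_1)
  = ln(4.095e-6/1.119e-4) / ln(1.119e-4/1.190e-3)
  = ln(0.0365952) / ln(0.0940336)
  = -3.307838 / -2.364103 ≈ 1.399194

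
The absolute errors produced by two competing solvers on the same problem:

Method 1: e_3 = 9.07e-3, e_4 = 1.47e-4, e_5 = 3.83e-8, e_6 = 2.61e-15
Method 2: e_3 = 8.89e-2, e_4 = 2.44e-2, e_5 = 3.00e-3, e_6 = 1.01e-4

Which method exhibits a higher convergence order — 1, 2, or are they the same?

Method 1: p ≈ ln(2.61e-15/3.83e-8)/ln(3.83e-8/1.47e-4) ≈ 2.00.
Method 2: p ≈ ln(1.01e-4/3.00e-3)/ln(3.00e-3/2.44e-2) ≈ 1.62.
Method 1 has the higher order (≈2.0 vs ≈1.6).

1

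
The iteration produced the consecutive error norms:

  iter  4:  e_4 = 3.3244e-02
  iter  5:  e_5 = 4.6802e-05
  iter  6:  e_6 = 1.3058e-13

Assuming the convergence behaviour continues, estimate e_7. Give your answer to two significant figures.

First estimate the order: p ≈ ln(e_6/e_5) / ln(e_5/e_4) = ln(1.3058e-13/4.6802e-05)/ln(4.6802e-05/3.3244e-02) = ln(2.79005e-09)/ln(0.00140783) ≈ 3.0000.
Then e_7 ≈ e_6·(e_6/e_5)^p = 1.3058e-13·(2.79005e-09)^3.0000 = 1.3058e-13·2.17188e-26 ≈ 2.836e-39.

2.8e-39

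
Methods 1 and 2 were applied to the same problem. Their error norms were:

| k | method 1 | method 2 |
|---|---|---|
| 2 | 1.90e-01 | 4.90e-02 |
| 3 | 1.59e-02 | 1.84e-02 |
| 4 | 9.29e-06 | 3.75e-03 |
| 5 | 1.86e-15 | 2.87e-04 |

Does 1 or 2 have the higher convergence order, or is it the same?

1

Method 1: p ≈ ln(1.86e-15/9.29e-06)/ln(9.29e-06/1.59e-02) ≈ 3.00.
Method 2: p ≈ ln(2.87e-04/3.75e-03)/ln(3.75e-03/1.84e-02) ≈ 1.62.
Method 1 has the higher order (≈3.0 vs ≈1.6).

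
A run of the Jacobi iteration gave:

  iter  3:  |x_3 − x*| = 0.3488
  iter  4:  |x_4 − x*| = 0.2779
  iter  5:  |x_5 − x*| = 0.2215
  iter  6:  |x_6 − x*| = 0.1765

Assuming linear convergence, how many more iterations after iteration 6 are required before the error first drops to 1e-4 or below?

Rate ρ ≈ |x_6 − x*|/|x_5 − x*| = 0.1765/0.2215 = 0.7968.
After j more steps, |x_{6+j} − x*| ≈ 0.1765·ρ^j; need ρ^j ≤ 1e-4/0.1765 = 0.000566572.
j ≥ ln(0.000566572)/ln(0.7968) = -7.4759/-0.22715 = 32.912.
So 33 more iterations are needed.

33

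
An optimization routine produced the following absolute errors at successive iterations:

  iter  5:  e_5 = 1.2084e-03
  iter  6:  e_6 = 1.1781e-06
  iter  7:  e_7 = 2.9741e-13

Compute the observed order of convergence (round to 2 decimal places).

p ≈ ln(e_7/e_6) / ln(e_6/e_5)
  = ln(2.9741e-13/1.1781e-06) / ln(1.1781e-06/1.2084e-03)
  = ln(2.52449e-07) / ln(0.000974926)
  = -15.19206 / -6.93315 ≈ 2.19122

2.19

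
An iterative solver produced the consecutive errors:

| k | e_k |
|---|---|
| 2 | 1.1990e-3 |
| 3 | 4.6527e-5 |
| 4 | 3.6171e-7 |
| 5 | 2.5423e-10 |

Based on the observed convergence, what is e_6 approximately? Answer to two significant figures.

4.9e-15

First estimate the order: p ≈ ln(e_5/e_4) / ln(e_4/e_3) = ln(2.5423e-10/3.6171e-7)/ln(3.6171e-7/4.6527e-5) = ln(0.000702856)/ln(0.0077742) ≈ 1.4948.
Then e_6 ≈ e_5·(e_5/e_4)^p = 2.5423e-10·(0.000702856)^1.4948 = 2.5423e-10·1.93507e-05 ≈ 4.92e-15.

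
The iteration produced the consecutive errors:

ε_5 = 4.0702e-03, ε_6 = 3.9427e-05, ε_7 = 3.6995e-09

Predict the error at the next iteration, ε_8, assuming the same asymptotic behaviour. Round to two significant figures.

First estimate the order: p ≈ ln(ε_7/ε_6) / ln(ε_6/ε_5) = ln(3.6995e-09/3.9427e-05)/ln(3.9427e-05/4.0702e-03) = ln(9.38316e-05)/ln(0.00968675) ≈ 2.0000.
Then ε_8 ≈ ε_7·(ε_7/ε_6)^p = 3.6995e-09·(9.38316e-05)^2.0000 = 3.6995e-09·8.80437e-09 ≈ 3.257e-17.

3.3e-17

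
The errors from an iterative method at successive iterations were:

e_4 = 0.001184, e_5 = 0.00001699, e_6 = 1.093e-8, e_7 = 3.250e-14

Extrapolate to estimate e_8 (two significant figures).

First estimate the order: p ≈ ln(e_7/e_6) / ln(e_6/e_5) = ln(3.250e-14/1.093e-8)/ln(1.093e-8/0.00001699) = ln(2.97347e-06)/ln(0.00064332) ≈ 1.7317.
Then e_8 ≈ e_7·(e_7/e_6)^p = 3.250e-14·(2.97347e-06)^1.7317 = 3.250e-14·2.68751e-10 ≈ 8.734e-24.

8.7e-24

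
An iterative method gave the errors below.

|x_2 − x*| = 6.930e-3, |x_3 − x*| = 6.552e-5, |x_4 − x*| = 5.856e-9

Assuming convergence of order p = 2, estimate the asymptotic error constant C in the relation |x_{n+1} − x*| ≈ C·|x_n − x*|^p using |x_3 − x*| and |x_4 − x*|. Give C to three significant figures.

C ≈ |x_4 − x*| / |x_3 − x*|^2
  = 5.856e-9 / (6.552e-5)^2
  = 5.856e-9 / 4.29287e-09 ≈ 1.3641

1.36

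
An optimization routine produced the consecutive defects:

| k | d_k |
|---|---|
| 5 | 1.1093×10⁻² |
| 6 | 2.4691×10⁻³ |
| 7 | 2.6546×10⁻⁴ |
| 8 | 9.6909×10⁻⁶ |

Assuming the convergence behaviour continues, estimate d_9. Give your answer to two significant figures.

7.1e-8

First estimate the order: p ≈ ln(d_8/d_7) / ln(d_7/d_6) = ln(9.6909×10⁻⁶/2.6546×10⁻⁴)/ln(2.6546×10⁻⁴/2.4691×10⁻³) = ln(0.0365061)/ln(0.107513) ≈ 1.4843.
Then d_9 ≈ d_8·(d_8/d_7)^p = 9.6909×10⁻⁶·(0.0365061)^1.4843 = 9.6909×10⁻⁶·0.00734715 ≈ 7.12e-08.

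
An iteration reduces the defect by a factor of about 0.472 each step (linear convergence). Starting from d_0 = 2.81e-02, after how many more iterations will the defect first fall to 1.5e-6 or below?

14

After k steps, d_k ≈ 2.81e-02·0.472^k.
Need 0.472^k ≤ 1.5e-6/2.81e-02 = 5.33808e-05.
k ≥ ln(5.33808e-05)/ln(0.472) = -9.8381/-0.75078 = 13.104.
Smallest integer k = 14.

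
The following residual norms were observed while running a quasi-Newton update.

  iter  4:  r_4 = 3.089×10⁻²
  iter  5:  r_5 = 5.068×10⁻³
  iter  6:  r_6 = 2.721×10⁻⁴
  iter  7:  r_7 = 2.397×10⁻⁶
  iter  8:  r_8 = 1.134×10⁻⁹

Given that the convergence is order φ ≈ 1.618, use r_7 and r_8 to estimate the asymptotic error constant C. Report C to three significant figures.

1.41

C ≈ r_8 / r_7^1.618
  = 1.134×10⁻⁹ / (2.397×10⁻⁶)^1.618
  = 1.134×10⁻⁹ / 8.0594e-10 ≈ 1.4071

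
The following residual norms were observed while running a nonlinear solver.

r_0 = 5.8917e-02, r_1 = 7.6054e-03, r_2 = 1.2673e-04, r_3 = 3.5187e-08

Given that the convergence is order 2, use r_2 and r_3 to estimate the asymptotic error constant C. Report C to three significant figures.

C ≈ r_3 / r_2^2
  = 3.5187e-08 / (1.2673e-04)^2
  = 3.5187e-08 / 1.60605e-08 ≈ 2.1909

2.19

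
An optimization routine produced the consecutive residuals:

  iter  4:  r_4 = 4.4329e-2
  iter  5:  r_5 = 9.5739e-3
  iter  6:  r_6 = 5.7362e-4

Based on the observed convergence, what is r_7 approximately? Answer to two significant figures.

First estimate the order: p ≈ ln(r_6/r_5) / ln(r_5/r_4) = ln(5.7362e-4/9.5739e-3)/ln(9.5739e-3/4.4329e-2) = ln(0.059915)/ln(0.215974) ≈ 1.8366.
Then r_7 ≈ r_6·(r_6/r_5)^p = 5.7362e-4·(0.059915)^1.8366 = 5.7362e-4·0.0056862 ≈ 3.262e-06.

3.3e-6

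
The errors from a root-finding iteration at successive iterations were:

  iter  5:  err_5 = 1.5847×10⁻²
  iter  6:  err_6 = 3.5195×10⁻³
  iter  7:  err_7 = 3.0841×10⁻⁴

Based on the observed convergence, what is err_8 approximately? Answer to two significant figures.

First estimate the order: p ≈ ln(err_7/err_6) / ln(err_6/err_5) = ln(3.0841×10⁻⁴/3.5195×10⁻³)/ln(3.5195×10⁻³/1.5847×10⁻²) = ln(0.0876289)/ln(0.222093) ≈ 1.6181.
Then err_8 ≈ err_7·(err_7/err_6)^p = 3.0841×10⁻⁴·(0.0876289)^1.6181 = 3.0841×10⁻⁴·0.019458 ≈ 6.001e-06.

6.0e-6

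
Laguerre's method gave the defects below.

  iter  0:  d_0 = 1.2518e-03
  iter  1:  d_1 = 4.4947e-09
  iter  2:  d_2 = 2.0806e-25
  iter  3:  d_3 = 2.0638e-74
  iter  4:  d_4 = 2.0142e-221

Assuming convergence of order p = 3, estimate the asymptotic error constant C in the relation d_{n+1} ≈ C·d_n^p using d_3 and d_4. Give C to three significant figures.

2.29

C ≈ d_4 / d_3^3
  = 2.0142e-221 / (2.0638e-74)^3
  = 2.0142e-221 / 8.79028e-222 ≈ 2.2914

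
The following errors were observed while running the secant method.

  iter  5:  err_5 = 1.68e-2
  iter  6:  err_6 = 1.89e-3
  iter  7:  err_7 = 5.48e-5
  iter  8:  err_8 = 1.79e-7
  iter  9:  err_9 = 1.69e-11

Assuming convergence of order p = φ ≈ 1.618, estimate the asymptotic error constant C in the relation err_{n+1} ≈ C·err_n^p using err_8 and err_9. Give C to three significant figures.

C ≈ err_9 / err_8^1.618
  = 1.69e-11 / (1.79e-7)^1.618
  = 1.69e-11 / 1.21092e-11 ≈ 1.3956

1.40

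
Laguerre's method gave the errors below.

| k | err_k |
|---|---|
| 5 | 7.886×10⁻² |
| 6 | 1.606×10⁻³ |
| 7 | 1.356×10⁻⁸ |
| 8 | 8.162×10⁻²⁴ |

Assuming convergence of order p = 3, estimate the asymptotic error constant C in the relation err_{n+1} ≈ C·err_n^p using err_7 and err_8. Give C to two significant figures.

3.3

C ≈ err_8 / err_7^3
  = 8.162×10⁻²⁴ / (1.356×10⁻⁸)^3
  = 8.162×10⁻²⁴ / 2.49333e-24 ≈ 3.2735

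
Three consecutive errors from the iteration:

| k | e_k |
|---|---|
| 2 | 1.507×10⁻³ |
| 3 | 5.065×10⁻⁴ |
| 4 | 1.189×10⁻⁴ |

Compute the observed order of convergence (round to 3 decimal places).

1.329

p ≈ ln(e_4/e_3) / ln(e_3/e_2)
  = ln(1.189×10⁻⁴/5.065×10⁻⁴) / ln(5.065×10⁻⁴/1.507×10⁻³)
  = ln(0.234748) / ln(0.336098)
  = -1.449243 / -1.090352 ≈ 1.329152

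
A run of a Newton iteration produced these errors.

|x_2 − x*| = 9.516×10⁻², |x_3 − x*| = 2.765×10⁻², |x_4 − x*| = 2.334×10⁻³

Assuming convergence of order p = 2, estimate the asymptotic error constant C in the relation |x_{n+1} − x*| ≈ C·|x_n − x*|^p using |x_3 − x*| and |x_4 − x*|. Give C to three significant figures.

3.05

C ≈ |x_4 − x*| / |x_3 − x*|^2
  = 2.334×10⁻³ / (2.765×10⁻²)^2
  = 2.334×10⁻³ / 0.000764523 ≈ 3.0529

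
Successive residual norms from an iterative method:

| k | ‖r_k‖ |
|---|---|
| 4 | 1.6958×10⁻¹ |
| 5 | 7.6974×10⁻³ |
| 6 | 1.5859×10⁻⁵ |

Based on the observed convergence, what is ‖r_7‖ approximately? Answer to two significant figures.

First estimate the order: p ≈ ln(‖r_6‖/‖r_5‖) / ln(‖r_5‖/‖r_4‖) = ln(1.5859×10⁻⁵/7.6974×10⁻³)/ln(7.6974×10⁻³/1.6958×10⁻¹) = ln(0.00206031)/ln(0.045391) ≈ 2.0000.
Then ‖r_7‖ ≈ ‖r_6‖·(‖r_6‖/‖r_5‖)^p = 1.5859×10⁻⁵·(0.00206031)^2.0000 = 1.5859×10⁻⁵·4.24488e-06 ≈ 6.732e-11.

6.7e-11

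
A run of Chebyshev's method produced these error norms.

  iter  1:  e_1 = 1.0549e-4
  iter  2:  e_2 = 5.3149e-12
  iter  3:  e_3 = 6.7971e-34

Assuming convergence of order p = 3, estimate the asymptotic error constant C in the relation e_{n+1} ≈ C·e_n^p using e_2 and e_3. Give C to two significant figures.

4.5

C ≈ e_3 / e_2^3
  = 6.7971e-34 / (5.3149e-12)^3
  = 6.7971e-34 / 1.50136e-34 ≈ 4.5273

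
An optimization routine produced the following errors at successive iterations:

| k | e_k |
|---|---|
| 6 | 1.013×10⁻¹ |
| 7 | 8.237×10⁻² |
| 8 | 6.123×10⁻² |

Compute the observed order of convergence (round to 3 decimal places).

p ≈ ln(e_8/e_7) / ln(e_7/e_6)
  = ln(6.123×10⁻²/8.237×10⁻²) / ln(8.237×10⁻²/1.013×10⁻¹)
  = ln(0.743353) / ln(0.813129)
  = -0.296584 / -0.206866 ≈ 1.433701

1.434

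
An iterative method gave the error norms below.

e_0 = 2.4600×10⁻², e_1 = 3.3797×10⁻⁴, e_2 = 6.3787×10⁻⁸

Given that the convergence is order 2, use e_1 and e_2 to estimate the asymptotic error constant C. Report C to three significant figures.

0.558

C ≈ e_2 / e_1^2
  = 6.3787×10⁻⁸ / (3.3797×10⁻⁴)^2
  = 6.3787×10⁻⁸ / 1.14224e-07 ≈ 0.55844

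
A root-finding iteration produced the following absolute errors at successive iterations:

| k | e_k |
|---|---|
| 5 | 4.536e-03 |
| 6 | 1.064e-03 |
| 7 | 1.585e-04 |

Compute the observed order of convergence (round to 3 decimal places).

p ≈ ln(e_7/e_6) / ln(e_6/e_5)
  = ln(1.585e-04/1.064e-03) / ln(1.064e-03/4.536e-03)
  = ln(0.148966) / ln(0.234568)
  = -1.904037 / -1.450010 ≈ 1.313120

1.313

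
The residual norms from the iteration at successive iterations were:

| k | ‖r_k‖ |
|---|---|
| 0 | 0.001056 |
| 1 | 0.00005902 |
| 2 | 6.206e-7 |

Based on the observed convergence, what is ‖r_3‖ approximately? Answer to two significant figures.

4.7e-10

First estimate the order: p ≈ ln(‖r_2‖/‖r_1‖) / ln(‖r_1‖/‖r_0‖) = ln(6.206e-7/0.00005902)/ln(0.00005902/0.001056) = ln(0.0105151)/ln(0.0558902) ≈ 1.5792.
Then ‖r_3‖ ≈ ‖r_2‖·(‖r_2‖/‖r_1‖)^p = 6.206e-7·(0.0105151)^1.5792 = 6.206e-7·0.000751706 ≈ 4.665e-10.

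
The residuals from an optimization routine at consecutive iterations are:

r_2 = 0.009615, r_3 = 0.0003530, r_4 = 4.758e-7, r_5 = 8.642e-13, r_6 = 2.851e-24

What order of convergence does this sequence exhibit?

2

Consecutive ratios: r_6/r_5 = 2.851e-24/8.642e-13 = 3.299e-12, r_5/r_4 = 8.642e-13/4.758e-7 = 1.81631e-06.
p ≈ ln(3.299e-12)/ln(1.81631e-06) = -26.4374/-13.2187 ≈ 2.00.
So the convergence is quadratic (order 2).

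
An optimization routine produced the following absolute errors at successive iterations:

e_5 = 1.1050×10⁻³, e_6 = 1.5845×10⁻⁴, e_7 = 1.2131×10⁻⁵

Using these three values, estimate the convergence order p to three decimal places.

1.323

p ≈ ln(e_7/e_6) / ln(e_6/e_5)
  = ln(1.2131×10⁻⁵/1.5845×10⁻⁴) / ln(1.5845×10⁻⁴/1.1050×10⁻³)
  = ln(0.0765604) / ln(0.143394)
  = -2.569675 / -1.942159 ≈ 1.323102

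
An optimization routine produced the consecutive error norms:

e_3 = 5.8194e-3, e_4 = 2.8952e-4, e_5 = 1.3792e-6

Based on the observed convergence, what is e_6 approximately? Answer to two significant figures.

First estimate the order: p ≈ ln(e_5/e_4) / ln(e_4/e_3) = ln(1.3792e-6/2.8952e-4)/ln(2.8952e-4/5.8194e-3) = ln(0.00476375)/ln(0.0497508) ≈ 1.7818.
Then e_6 ≈ e_5·(e_5/e_4)^p = 1.3792e-6·(0.00476375)^1.7818 = 1.3792e-6·7.28735e-05 ≈ 1.005e-10.

1.0e-10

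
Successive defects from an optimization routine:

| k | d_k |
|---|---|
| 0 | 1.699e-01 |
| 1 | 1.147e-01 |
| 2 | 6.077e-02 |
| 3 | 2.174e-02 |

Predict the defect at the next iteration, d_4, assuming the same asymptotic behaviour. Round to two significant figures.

First estimate the order: p ≈ ln(d_3/d_2) / ln(d_2/d_1) = ln(2.174e-02/6.077e-02)/ln(6.077e-02/1.147e-01) = ln(0.357742)/ln(0.529817) ≈ 1.6182.
Then d_4 ≈ d_3·(d_3/d_2)^p = 2.174e-02·(0.357742)^1.6182 = 2.174e-02·0.18949 ≈ 0.00412.

4.1e-3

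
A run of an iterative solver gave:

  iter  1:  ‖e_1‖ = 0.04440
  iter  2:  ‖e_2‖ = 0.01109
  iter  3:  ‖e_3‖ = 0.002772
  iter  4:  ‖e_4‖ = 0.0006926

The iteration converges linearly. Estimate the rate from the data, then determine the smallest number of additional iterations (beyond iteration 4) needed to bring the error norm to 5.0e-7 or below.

Rate ρ ≈ ‖e_4‖/‖e_3‖ = 0.0006926/0.002772 = 0.2499.
After j more steps, ‖e_{4+j}‖ ≈ 0.0006926·ρ^j; need ρ^j ≤ 5.0e-7/0.0006926 = 0.000721917.
j ≥ ln(0.000721917)/ln(0.2499) = -7.2336/-1.38669 = 5.216.
So 6 more iterations are needed.

6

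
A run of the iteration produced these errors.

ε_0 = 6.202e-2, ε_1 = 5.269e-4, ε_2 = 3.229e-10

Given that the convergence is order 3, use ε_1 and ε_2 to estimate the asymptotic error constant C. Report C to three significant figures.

C ≈ ε_2 / ε_1^3
  = 3.229e-10 / (5.269e-4)^3
  = 3.229e-10 / 1.4628e-10 ≈ 2.2074

2.21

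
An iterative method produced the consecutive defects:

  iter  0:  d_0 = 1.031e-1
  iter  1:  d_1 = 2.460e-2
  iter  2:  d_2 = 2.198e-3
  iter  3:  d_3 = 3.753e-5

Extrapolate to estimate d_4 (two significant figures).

First estimate the order: p ≈ ln(d_3/d_2) / ln(d_2/d_1) = ln(3.753e-5/2.198e-3)/ln(2.198e-3/2.460e-2) = ln(0.0170746)/ln(0.0893496) ≈ 1.6852.
Then d_4 ≈ d_3·(d_3/d_2)^p = 3.753e-5·(0.0170746)^1.6852 = 3.753e-5·0.00104992 ≈ 3.94e-08.

3.9e-8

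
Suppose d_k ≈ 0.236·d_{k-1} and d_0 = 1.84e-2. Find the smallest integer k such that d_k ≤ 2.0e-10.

13

After k steps, d_k ≈ 1.84e-2·0.236^k.
Need 0.236^k ≤ 2.0e-10/1.84e-2 = 1.08696e-08.
k ≥ ln(1.08696e-08)/ln(0.236) = -18.3373/-1.44392 = 12.700.
Smallest integer k = 13.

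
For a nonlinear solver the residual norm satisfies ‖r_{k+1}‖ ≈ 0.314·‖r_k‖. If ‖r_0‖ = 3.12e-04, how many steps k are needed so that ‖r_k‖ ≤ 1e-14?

21

After k steps, ‖r_k‖ ≈ 3.12e-04·0.314^k.
Need 0.314^k ≤ 1e-14/3.12e-04 = 3.20513e-11.
k ≥ ln(3.20513e-11)/ln(0.314) = -24.1637/-1.15836 = 20.860.
Smallest integer k = 21.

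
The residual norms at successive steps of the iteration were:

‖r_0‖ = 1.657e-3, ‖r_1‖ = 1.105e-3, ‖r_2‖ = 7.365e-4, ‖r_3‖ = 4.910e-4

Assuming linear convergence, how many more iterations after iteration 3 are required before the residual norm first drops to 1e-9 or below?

33

Rate ρ ≈ ‖r_3‖/‖r_2‖ = 4.910e-4/7.365e-4 = 0.6667.
After j more steps, ‖r_{3+j}‖ ≈ 4.910e-4·ρ^j; need ρ^j ≤ 1e-9/4.910e-4 = 2.03666e-06.
j ≥ ln(2.03666e-06)/ln(0.6667) = -13.1042/-0.40542 = 32.323.
So 33 more iterations are needed.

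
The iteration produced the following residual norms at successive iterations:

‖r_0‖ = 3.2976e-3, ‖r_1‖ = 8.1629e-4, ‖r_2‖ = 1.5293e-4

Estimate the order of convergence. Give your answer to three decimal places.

p ≈ ln(‖r_2‖/‖r_1‖) / ln(‖r_1‖/‖r_0‖)
  = ln(1.5293e-4/8.1629e-4) / ln(8.1629e-4/3.2976e-3)
  = ln(0.187348) / ln(0.247541)
  = -1.674787 / -1.396179 ≈ 1.199550

1.200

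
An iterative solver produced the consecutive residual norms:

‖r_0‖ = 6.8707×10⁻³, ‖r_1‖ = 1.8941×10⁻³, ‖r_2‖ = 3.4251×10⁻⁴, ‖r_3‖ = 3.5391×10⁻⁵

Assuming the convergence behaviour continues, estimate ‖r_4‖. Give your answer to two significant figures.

1.7e-6

First estimate the order: p ≈ ln(‖r_3‖/‖r_2‖) / ln(‖r_2‖/‖r_1‖) = ln(3.5391×10⁻⁵/3.4251×10⁻⁴)/ln(3.4251×10⁻⁴/1.8941×10⁻³) = ln(0.103328)/ln(0.18083) ≈ 1.3272.
Then ‖r_4‖ ≈ ‖r_3‖·(‖r_3‖/‖r_2‖)^p = 3.5391×10⁻⁵·(0.103328)^1.3272 = 3.5391×10⁻⁵·0.0491666 ≈ 1.74e-06.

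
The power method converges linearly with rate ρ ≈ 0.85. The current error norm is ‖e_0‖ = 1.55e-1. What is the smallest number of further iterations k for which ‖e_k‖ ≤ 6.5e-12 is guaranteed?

After k steps, ‖e_k‖ ≈ 1.55e-1·0.85^k.
Need 0.85^k ≤ 6.5e-12/1.55e-1 = 4.19355e-11.
k ≥ ln(4.19355e-11)/ln(0.85) = -23.8949/-0.16252 = 147.027.
Smallest integer k = 148.

148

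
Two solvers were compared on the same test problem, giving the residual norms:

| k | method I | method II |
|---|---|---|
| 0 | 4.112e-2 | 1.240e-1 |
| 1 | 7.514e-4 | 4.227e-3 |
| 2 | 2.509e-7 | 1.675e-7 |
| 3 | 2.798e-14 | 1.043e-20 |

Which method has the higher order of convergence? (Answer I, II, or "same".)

II

Method I: p ≈ ln(2.798e-14/2.509e-7)/ln(2.509e-7/7.514e-4) ≈ 2.00.
Method II: p ≈ ln(1.043e-20/1.675e-7)/ln(1.675e-7/4.227e-3) ≈ 3.00.
Method II has the higher order (≈3.0 vs ≈2.0).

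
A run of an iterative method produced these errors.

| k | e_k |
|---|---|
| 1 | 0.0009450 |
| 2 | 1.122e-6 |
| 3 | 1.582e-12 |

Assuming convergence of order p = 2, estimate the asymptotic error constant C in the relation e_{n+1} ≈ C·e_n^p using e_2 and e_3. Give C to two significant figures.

C ≈ e_3 / e_2^2
  = 1.582e-12 / (1.122e-6)^2
  = 1.582e-12 / 1.25888e-12 ≈ 1.2567

1.3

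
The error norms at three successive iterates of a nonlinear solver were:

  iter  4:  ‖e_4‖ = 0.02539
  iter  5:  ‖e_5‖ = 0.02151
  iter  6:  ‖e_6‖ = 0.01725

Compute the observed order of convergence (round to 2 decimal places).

p ≈ ln(‖e_6‖/‖e_5‖) / ln(‖e_5‖/‖e_4‖)
  = ln(0.01725/0.02151) / ln(0.02151/0.02539)
  = ln(0.801953) / ln(0.847184)
  = -0.22071 / -0.16584 ≈ 1.33086

1.33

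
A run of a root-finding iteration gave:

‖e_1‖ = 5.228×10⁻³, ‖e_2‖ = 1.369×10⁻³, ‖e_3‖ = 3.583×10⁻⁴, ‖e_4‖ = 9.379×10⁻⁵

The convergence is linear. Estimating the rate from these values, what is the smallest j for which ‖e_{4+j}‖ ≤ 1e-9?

Rate ρ ≈ ‖e_4‖/‖e_3‖ = 9.379×10⁻⁵/3.583×10⁻⁴ = 0.2618.
After j more steps, ‖e_{4+j}‖ ≈ 9.379×10⁻⁵·ρ^j; need ρ^j ≤ 1e-9/9.379×10⁻⁵ = 1.06621e-05.
j ≥ ln(1.06621e-05)/ln(0.2618) = -11.4488/-1.34017 = 8.543.
So 9 more iterations are needed.

9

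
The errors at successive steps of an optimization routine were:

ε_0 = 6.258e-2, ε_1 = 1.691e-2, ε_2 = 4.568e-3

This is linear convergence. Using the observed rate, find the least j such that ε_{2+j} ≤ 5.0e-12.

Rate ρ ≈ ε_2/ε_1 = 4.568e-3/1.691e-2 = 0.2701.
After j more steps, ε_{2+j} ≈ 4.568e-3·ρ^j; need ρ^j ≤ 5.0e-12/4.568e-3 = 1.09457e-09.
j ≥ ln(1.09457e-09)/ln(0.2701) = -20.6329/-1.30896 = 15.763.
So 16 more iterations are needed.

16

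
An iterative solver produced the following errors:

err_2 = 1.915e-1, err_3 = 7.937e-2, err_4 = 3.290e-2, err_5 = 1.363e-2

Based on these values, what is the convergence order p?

1

Consecutive ratios: err_5/err_4 = 1.363e-2/3.290e-2 = 0.414286, err_4/err_3 = 3.290e-2/7.937e-2 = 0.414514.
p ≈ ln(0.414286)/ln(0.414514) = -0.8812/-0.8806 ≈ 1.00.
So the convergence is linear (order 1).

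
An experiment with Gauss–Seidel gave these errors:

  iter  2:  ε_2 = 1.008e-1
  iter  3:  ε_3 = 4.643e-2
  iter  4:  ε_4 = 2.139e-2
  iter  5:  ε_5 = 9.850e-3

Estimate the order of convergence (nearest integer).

1

Consecutive ratios: ε_5/ε_4 = 9.850e-3/2.139e-2 = 0.460496, ε_4/ε_3 = 2.139e-2/4.643e-2 = 0.460694.
p ≈ ln(0.460496)/ln(0.460694) = -0.7755/-0.7750 ≈ 1.00.
So the convergence is linear (order 1).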